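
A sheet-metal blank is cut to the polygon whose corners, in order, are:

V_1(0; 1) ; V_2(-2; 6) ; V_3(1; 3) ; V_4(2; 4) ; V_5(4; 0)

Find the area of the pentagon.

12

V_1→V_2: (0)(6) − (-2)(1) = 2
V_2→V_3: (-2)(3) − (1)(6) = -12
V_3→V_4: (1)(4) − (2)(3) = -2
V_4→V_5: (2)(0) − (4)(4) = -16
V_5→V_1: (4)(1) − (0)(0) = 4
Σ = -24
Area = |Σ|/2 = 12.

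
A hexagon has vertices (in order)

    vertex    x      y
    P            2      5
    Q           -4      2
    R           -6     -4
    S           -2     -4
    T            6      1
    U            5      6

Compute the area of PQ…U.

67

Apply the shoelace formula: 2A = Σ (x_i·y_{i+1} − x_{i+1}·y_i), indices taken mod 6.
Σ = (24) + (28) + (16) + (22) + (31) + (13) = 134
Area = |Σ|/2 = 67.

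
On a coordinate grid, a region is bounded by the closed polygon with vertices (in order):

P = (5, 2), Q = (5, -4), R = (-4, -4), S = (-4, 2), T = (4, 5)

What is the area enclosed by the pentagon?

Σ = (-30) + (-36) + (-24) + (-28) + (-17) = -135
Area = |Σ|/2 = 67.5.

67.5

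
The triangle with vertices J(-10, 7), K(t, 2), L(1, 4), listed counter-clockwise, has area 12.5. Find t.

Write out the shoelace sum; only the two edges meeting at K involve t:
2·Area = [((-10)·2 − t·7) + (t·4 − 1·2)] + 47
       = -3·t + 25 = 25
⇒ t = 0.

0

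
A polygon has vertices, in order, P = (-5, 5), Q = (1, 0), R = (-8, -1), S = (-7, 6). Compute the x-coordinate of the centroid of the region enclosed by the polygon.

-152/33

Apply the shoelace (surveyor's) formula. First the cross-terms c_i = x_i·y_{i+1} − x_{i+1}·y_i:
  -5, -1, -55, -5  ⇒  2A = -66, A = -33.
Then Σ (x_i + x_{i+1})·c_i = 912, so x̄ = 912 / (6·(-33)) = -152/33.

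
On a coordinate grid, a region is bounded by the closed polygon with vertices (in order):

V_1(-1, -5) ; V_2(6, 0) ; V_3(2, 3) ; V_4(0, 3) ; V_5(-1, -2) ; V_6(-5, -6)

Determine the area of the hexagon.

36

Σ = (30) + (18) + (6) + (3) + (-4) + (19) = 72
Area = |Σ|/2 = 36.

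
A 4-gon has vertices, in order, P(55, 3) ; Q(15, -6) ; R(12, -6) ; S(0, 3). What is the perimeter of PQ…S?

114

|PQ| = √((-40)² + (-9)²) = √1681 = 41
|QR| = √((-3)² + (0)²) = √9 = 3
|RS| = √((-12)² + (9)²) = √225 = 15
|SP| = √((55)² + (0)²) = √3025 = 55
Perimeter = 41 + 3 + 15 + 55 = 114.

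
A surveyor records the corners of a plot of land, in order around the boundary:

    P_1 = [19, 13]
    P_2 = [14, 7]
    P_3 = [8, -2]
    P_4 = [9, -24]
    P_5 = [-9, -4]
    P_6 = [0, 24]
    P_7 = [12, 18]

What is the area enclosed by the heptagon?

624.5

Apply the shoelace (surveyor's) formula: 2A = Σ (x_i·y_{i+1} − x_{i+1}·y_i), indices taken mod 7.
Σ = (-49) + (-84) + (-174) + (-252) + (-216) + (-288) + (-186) = -1249
Area = |Σ|/2 = 624.5.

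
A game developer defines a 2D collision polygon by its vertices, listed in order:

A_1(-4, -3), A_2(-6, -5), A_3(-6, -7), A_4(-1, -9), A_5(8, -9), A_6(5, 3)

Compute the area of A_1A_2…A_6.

104

Cross-terms: 2, 12, 47, 81, 69, -3  ⇒  Σ = 208
Area = |Σ|/2 = 104.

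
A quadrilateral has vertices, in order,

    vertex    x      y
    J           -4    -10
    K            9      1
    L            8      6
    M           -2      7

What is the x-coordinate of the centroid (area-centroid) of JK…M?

111/62

Apply the shoelace (surveyor's) formula. First the cross-terms c_i = x_i·y_{i+1} − x_{i+1}·y_i:
  86, 46, 68, 48  ⇒  2A = 248, A = 124.
Then Σ (x_i + x_{i+1})·c_i = 1332, so x̄ = 1332 / (6·124) = 111/62.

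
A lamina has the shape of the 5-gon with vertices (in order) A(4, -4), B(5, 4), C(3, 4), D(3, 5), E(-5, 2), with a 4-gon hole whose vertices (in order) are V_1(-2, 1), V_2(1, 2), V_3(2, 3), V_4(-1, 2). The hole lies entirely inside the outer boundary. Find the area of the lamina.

43

Outer boundary:
Apply the shoelace (surveyor's) formula: 2A = Σ (x_i·y_{i+1} − x_{i+1}·y_i), indices taken mod 5.
A→B: (4)(4) − (5)(-4) = 36
B→C: (5)(4) − (3)(4) = 8
C→D: (3)(5) − (3)(4) = 3
D→E: (3)(2) − (-5)(5) = 31
E→A: (-5)(-4) − (4)(2) = 12
Σ = 90
Area = |Σ|/2 = 45.
Hole:
Apply the surveyor's formula: 2A = Σ (x_i·y_{i+1} − x_{i+1}·y_i), indices taken mod 4.
V_1→V_2: (-2)(2) − (1)(1) = -5
V_2→V_3: (1)(3) − (2)(2) = -1
V_3→V_4: (2)(2) − (-1)(3) = 7
V_4→V_1: (-1)(1) − (-2)(2) = 3
Σ = 4
Area = |Σ|/2 = 2.
Net area = 45 − 2 = 43.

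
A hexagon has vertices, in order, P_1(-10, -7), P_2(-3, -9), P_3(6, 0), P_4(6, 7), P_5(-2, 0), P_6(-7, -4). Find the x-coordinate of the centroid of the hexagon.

-100/147

Apply the shoelace formula. First the cross-terms c_i = x_i·y_{i+1} − x_{i+1}·y_i:
  69, 54, 42, 14, 8, 9  ⇒  2A = 196, A = 98.
Then Σ (x_i + x_{i+1})·c_i = -400, so x̄ = -400 / (6·98) = -100/147.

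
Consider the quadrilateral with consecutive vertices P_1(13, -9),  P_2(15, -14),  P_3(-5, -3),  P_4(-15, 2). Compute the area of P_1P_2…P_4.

Apply the surveyor's formula: 2A = Σ (x_i·y_{i+1} − x_{i+1}·y_i), indices taken mod 4.
Σ = (-47) + (-115) + (-55) + (109) = -108
Area = |Σ|/2 = 54.

54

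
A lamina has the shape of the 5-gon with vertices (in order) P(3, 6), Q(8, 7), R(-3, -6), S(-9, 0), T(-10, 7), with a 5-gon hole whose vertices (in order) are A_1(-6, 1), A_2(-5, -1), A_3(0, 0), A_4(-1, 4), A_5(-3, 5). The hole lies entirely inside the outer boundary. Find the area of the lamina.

103.5

Outer boundary:
Apply the shoelace (surveyor's) formula: 2A = Σ (x_i·y_{i+1} − x_{i+1}·y_i), indices taken mod 5.
P→Q: (3)(7) − (8)(6) = -27
Q→R: (8)(-6) − (-3)(7) = -27
R→S: (-3)(0) − (-9)(-6) = -54
S→T: (-9)(7) − (-10)(0) = -63
T→P: (-10)(6) − (3)(7) = -81
Σ = -252
Area = |Σ|/2 = 126.
Hole:
Apply Gauss's area formula: 2A = Σ (x_i·y_{i+1} − x_{i+1}·y_i), indices taken mod 5.
Cross-terms: 11, 0, 0, 7, 27  ⇒  Σ = 45
Area = |Σ|/2 = 22.5.
Net area = 126 − 22.5 = 103.5.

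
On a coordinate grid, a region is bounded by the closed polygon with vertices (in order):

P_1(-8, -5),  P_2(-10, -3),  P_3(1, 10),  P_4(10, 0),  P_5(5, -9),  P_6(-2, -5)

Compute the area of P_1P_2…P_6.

Apply the shoelace (surveyor's) formula: 2A = Σ (x_i·y_{i+1} − x_{i+1}·y_i), indices taken mod 6.
P_1→P_2: (-8)(-3) − (-10)(-5) = -26
P_2→P_3: (-10)(10) − (1)(-3) = -97
P_3→P_4: (1)(0) − (10)(10) = -100
P_4→P_5: (10)(-9) − (5)(0) = -90
P_5→P_6: (5)(-5) − (-2)(-9) = -43
P_6→P_1: (-2)(-5) − (-8)(-5) = -30
Σ = -386
Area = |Σ|/2 = 193.

193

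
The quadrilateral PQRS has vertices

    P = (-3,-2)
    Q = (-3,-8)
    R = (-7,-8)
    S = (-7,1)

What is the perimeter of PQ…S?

24

|PQ| = √((0)² + (-6)²) = √36 = 6
|QR| = √((-4)² + (0)²) = √16 = 4
|RS| = √((0)² + (9)²) = √81 = 9
|SP| = √((4)² + (-3)²) = √25 = 5
Perimeter = 6 + 4 + 9 + 5 = 24.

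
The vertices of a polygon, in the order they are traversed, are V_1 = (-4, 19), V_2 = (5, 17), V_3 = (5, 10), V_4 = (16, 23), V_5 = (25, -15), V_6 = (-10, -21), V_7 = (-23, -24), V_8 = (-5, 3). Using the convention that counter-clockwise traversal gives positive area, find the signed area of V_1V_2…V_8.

-1124

Apply Gauss's area formula: 2A = Σ (x_i·y_{i+1} − x_{i+1}·y_i), indices taken mod 8.
Σ = (-163) + (-35) + (-45) + (-815) + (-675) + (-243) + (-189) + (-83) = -2248
Signed area = Σ/2 = -1124 (negative ⇒ clockwise traversal).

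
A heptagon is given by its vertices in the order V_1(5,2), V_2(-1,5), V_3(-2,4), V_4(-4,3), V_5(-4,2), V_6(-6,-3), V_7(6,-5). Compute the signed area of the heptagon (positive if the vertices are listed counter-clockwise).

78

Cross-terms: 27, 6, 10, 4, 24, 48, 37  ⇒  Σ = 156
Signed area = Σ/2 = 78 (positive ⇒ counter-clockwise traversal).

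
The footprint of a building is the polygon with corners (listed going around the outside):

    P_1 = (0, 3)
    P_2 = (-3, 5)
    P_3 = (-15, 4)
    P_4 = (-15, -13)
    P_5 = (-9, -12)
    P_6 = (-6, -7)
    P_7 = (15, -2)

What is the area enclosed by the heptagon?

Apply Gauss's area formula: 2A = Σ (x_i·y_{i+1} − x_{i+1}·y_i), indices taken mod 7.
Σ = (9) + (63) + (255) + (63) + (-9) + (117) + (45) = 543
Area = |Σ|/2 = 271.5.

271.5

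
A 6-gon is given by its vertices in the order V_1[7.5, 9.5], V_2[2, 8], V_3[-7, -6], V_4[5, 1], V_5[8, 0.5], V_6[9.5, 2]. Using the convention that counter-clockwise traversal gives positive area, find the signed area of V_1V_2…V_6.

94.5

Cross-terms: 41, 44, 23, -5.5, 11.25, 75.25  ⇒  Σ = 189
Signed area = Σ/2 = 94.5 (positive ⇒ counter-clockwise traversal).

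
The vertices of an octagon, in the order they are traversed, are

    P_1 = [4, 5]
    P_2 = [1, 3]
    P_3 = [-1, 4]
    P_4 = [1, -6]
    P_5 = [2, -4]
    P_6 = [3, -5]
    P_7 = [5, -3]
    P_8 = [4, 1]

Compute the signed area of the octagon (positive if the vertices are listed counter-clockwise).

37.5

Apply the surveyor's formula: 2A = Σ (x_i·y_{i+1} − x_{i+1}·y_i), indices taken mod 8.
Σ = (7) + (7) + (2) + (8) + (2) + (16) + (17) + (16) = 75
Signed area = Σ/2 = 37.5 (positive ⇒ counter-clockwise traversal).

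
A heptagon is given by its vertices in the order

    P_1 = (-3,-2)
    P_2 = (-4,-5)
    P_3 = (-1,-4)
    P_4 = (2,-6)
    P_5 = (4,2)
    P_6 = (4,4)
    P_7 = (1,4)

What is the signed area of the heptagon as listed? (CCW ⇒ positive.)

45

Apply Gauss's area formula: 2A = Σ (x_i·y_{i+1} − x_{i+1}·y_i), indices taken mod 7.
Cross-terms: 7, 11, 14, 28, 8, 12, 10  ⇒  Σ = 90
Signed area = Σ/2 = 45 (positive ⇒ counter-clockwise traversal).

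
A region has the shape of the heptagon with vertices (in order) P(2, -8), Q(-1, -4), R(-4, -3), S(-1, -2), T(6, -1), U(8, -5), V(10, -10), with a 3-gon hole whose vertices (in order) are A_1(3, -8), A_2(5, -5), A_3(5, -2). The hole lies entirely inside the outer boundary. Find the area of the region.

Outer boundary:
Cross-terms: -16, -13, 5, 13, -22, -30, -60  ⇒  Σ = -123
Area = |Σ|/2 = 61.5.
Hole:
Apply the shoelace formula: 2A = Σ (x_i·y_{i+1} − x_{i+1}·y_i), indices taken mod 3.
Σ = (25) + (15) + (-34) = 6
Area = |Σ|/2 = 3.
Net area = 61.5 − 3 = 58.5.

58.5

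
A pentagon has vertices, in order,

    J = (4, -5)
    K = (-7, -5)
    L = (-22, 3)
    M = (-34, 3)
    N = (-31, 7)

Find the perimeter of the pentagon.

82

|JK| = √((-11)² + (0)²) = √121 = 11
|KL| = √((-15)² + (8)²) = √289 = 17
|LM| = √((-12)² + (0)²) = √144 = 12
|MN| = √((3)² + (4)²) = √25 = 5
|NJ| = √((35)² + (-12)²) = √1369 = 37
Perimeter = 11 + 17 + 12 + 5 + 37 = 82.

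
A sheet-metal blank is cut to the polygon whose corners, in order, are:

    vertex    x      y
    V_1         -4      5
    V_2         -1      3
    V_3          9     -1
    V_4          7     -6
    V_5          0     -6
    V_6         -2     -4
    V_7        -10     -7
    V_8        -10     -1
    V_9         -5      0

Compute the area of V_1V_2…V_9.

125

Apply the shoelace (surveyor's) formula: 2A = Σ (x_i·y_{i+1} − x_{i+1}·y_i), indices taken mod 9.
Cross-terms: -7, -26, -47, -42, -12, -26, -60, -5, -25  ⇒  Σ = -250
Area = |Σ|/2 = 125.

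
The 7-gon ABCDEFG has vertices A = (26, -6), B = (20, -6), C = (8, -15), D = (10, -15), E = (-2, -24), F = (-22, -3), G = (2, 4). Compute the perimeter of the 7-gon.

118

|AB| = √((-6)² + (0)²) = √36 = 6
|BC| = √((-12)² + (-9)²) = √225 = 15
|CD| = √((2)² + (0)²) = √4 = 2
|DE| = √((-12)² + (-9)²) = √225 = 15
|EF| = √((-20)² + (21)²) = √841 = 29
|FG| = √((24)² + (7)²) = √625 = 25
|GA| = √((24)² + (-10)²) = √676 = 26
Perimeter = 6 + 15 + 2 + 15 + 29 + 25 + 26 = 118.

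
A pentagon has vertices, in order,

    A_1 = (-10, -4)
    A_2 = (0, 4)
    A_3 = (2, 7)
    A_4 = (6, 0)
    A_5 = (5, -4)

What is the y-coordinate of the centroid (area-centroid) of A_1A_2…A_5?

-97/261

Apply the shoelace (surveyor's) formula. First the cross-terms c_i = x_i·y_{i+1} − x_{i+1}·y_i:
  -40, -8, -42, -24, -60  ⇒  2A = -174, A = -87.
Then Σ (y_i + y_{i+1})·c_i = 194, so ȳ = 194 / (6·(-87)) = -97/261.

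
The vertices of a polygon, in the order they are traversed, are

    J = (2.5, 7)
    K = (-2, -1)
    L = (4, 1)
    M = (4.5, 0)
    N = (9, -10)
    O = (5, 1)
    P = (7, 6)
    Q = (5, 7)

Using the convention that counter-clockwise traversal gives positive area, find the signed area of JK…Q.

41.25

Apply the surveyor's formula: 2A = Σ (x_i·y_{i+1} − x_{i+1}·y_i), indices taken mod 8.
J→K: (2.5)(-1) − (-2)(7) = 11.5
K→L: (-2)(1) − (4)(-1) = 2
L→M: (4)(0) − (4.5)(1) = -4.5
M→N: (4.5)(-10) − (9)(0) = -45
N→O: (9)(1) − (5)(-10) = 59
O→P: (5)(6) − (7)(1) = 23
P→Q: (7)(7) − (5)(6) = 19
Q→J: (5)(7) − (2.5)(7) = 17.5
Σ = 82.5
Signed area = Σ/2 = 41.25 (positive ⇒ counter-clockwise traversal).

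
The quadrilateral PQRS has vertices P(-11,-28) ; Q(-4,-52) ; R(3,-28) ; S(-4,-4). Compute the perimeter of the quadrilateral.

100

|PQ| = √((7)² + (-24)²) = √625 = 25
|QR| = √((7)² + (24)²) = √625 = 25
|RS| = √((-7)² + (24)²) = √625 = 25
|SP| = √((-7)² + (-24)²) = √625 = 25
Perimeter = 25 + 25 + 25 + 25 = 100.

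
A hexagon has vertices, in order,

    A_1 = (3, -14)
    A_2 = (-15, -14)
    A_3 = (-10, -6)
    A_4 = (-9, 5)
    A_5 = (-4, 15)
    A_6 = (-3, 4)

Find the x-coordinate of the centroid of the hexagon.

Apply the surveyor's formula. First the cross-terms c_i = x_i·y_{i+1} − x_{i+1}·y_i:
  -252, -50, -104, -115, 29, 30  ⇒  2A = -462, A = -231.
Then Σ (x_i + x_{i+1})·c_i = 7542, so x̄ = 7542 / (6·(-231)) = -419/77.

-419/77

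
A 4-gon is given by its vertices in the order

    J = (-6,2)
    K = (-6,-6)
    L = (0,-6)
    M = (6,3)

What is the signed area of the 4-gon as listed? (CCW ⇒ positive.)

Apply Gauss's area formula: 2A = Σ (x_i·y_{i+1} − x_{i+1}·y_i), indices taken mod 4.
Σ = (48) + (36) + (36) + (30) = 150
Signed area = Σ/2 = 75 (positive ⇒ counter-clockwise traversal).

75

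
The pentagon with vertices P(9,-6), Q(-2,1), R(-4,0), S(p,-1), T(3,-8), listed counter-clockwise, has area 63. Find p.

The doubled signed area Σ (x_i y_{i+1} − x_{i+1} y_i) is linear in p.
With p=0 it equals 62; the coefficient of p is -8 (from the two edges through S).
So -8·p + 62 = 2·63 = 126 ⇒ p = -8.

-8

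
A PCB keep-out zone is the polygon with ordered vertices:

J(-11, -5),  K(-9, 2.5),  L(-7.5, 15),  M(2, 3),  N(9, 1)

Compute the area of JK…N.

150.125

Cross-terms: -72.5, -116.25, -52.5, -25, -34  ⇒  Σ = -300.25
Area = |Σ|/2 = 150.125.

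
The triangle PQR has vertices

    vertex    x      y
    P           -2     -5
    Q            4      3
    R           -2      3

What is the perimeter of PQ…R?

|PQ| = √((6)² + (8)²) = √100 = 10
|QR| = √((-6)² + (0)²) = √36 = 6
|RP| = √((0)² + (-8)²) = √64 = 8
Perimeter = 10 + 6 + 8 = 24.

24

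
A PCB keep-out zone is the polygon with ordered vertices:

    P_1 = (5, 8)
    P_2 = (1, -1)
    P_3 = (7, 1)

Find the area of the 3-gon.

23

Apply the shoelace formula: 2A = Σ (x_i·y_{i+1} − x_{i+1}·y_i), indices taken mod 3.
Σ = (-13) + (8) + (51) = 46
Area = |Σ|/2 = 23.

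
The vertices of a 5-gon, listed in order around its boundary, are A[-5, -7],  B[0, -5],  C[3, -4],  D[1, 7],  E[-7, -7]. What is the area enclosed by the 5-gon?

Σ = (25) + (15) + (25) + (42) + (14) = 121
Area = |Σ|/2 = 60.5.

60.5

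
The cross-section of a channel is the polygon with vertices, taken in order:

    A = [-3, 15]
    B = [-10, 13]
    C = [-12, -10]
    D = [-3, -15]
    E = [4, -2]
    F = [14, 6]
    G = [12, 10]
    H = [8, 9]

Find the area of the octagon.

Apply the shoelace formula: 2A = Σ (x_i·y_{i+1} − x_{i+1}·y_i), indices taken mod 8.
Σ = (111) + (256) + (150) + (66) + (52) + (68) + (28) + (147) = 878
Area = |Σ|/2 = 439.

439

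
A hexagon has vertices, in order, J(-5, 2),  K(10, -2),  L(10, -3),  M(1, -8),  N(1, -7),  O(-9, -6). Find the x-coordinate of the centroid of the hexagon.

-43/213

Apply the surveyor's formula. First the cross-terms c_i = x_i·y_{i+1} − x_{i+1}·y_i:
  -10, -10, -77, 1, -69, -48  ⇒  2A = -213, A = -106.5.
Then Σ (x_i + x_{i+1})·c_i = 129, so x̄ = 129 / (6·(-106.5)) = -43/213.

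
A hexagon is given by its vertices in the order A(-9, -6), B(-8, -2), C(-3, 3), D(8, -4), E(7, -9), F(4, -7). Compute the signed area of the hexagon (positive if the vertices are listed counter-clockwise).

Apply Gauss's area formula: 2A = Σ (x_i·y_{i+1} − x_{i+1}·y_i), indices taken mod 6.
Cross-terms: -30, -30, -12, -44, -13, -87  ⇒  Σ = -216
Signed area = Σ/2 = -108 (negative ⇒ clockwise traversal).

-108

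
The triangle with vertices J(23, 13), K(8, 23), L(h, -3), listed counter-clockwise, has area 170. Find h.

13

The doubled signed area Σ (x_i y_{i+1} − x_{i+1} y_i) is linear in h.
With h=0 it equals 470; the coefficient of h is -10 (from the two edges through L).
So -10·h + 470 = 2·170 = 340 ⇒ h = 13.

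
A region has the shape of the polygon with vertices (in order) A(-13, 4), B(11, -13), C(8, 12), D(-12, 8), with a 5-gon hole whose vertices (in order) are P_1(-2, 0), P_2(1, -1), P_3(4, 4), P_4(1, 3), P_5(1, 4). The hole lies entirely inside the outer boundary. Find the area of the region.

Outer boundary:
Apply the shoelace (surveyor's) formula: 2A = Σ (x_i·y_{i+1} − x_{i+1}·y_i), indices taken mod 4.
Σ = (125) + (236) + (208) + (56) = 625
Area = |Σ|/2 = 312.5.
Hole:
Apply the surveyor's formula: 2A = Σ (x_i·y_{i+1} − x_{i+1}·y_i), indices taken mod 5.
Cross-terms: 2, 8, 8, 1, 8  ⇒  Σ = 27
Area = |Σ|/2 = 13.5.
Net area = 312.5 − 13.5 = 299.

299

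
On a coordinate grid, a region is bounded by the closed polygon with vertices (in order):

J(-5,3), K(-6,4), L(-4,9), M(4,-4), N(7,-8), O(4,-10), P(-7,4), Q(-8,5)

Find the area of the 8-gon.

79

Apply the shoelace (surveyor's) formula: 2A = Σ (x_i·y_{i+1} − x_{i+1}·y_i), indices taken mod 8.
Cross-terms: -2, -38, -20, -4, -38, -54, -3, 1  ⇒  Σ = -158
Area = |Σ|/2 = 79.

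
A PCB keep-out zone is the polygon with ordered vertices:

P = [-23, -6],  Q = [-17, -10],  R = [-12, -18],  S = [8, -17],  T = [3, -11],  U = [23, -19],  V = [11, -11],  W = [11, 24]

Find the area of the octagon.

Cross-terms: 128, 186, 348, -37, 196, -44, 385, 486  ⇒  Σ = 1648
Area = |Σ|/2 = 824.

824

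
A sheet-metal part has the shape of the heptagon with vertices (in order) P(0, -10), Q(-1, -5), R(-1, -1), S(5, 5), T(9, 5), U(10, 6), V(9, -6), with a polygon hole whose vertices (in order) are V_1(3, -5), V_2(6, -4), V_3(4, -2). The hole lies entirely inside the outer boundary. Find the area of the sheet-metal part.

Outer boundary:
Apply Gauss's area formula: 2A = Σ (x_i·y_{i+1} − x_{i+1}·y_i), indices taken mod 7.
Σ = (-10) + (-4) + (0) + (-20) + (4) + (-114) + (-90) = -234
Area = |Σ|/2 = 117.
Hole:
Apply the shoelace (surveyor's) formula: 2A = Σ (x_i·y_{i+1} − x_{i+1}·y_i), indices taken mod 3.
Σ = (18) + (4) + (-14) = 8
Area = |Σ|/2 = 4.
Net area = 117 − 4 = 113.

113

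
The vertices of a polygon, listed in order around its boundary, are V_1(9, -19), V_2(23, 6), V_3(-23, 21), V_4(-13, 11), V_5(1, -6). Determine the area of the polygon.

Σ = (491) + (621) + (20) + (67) + (35) = 1234
Area = |Σ|/2 = 617.

617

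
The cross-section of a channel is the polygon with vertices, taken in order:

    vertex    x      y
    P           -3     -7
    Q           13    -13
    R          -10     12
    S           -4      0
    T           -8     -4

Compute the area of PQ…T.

132

Apply the shoelace (surveyor's) formula: 2A = Σ (x_i·y_{i+1} − x_{i+1}·y_i), indices taken mod 5.
Cross-terms: 130, 26, 48, 16, 44  ⇒  Σ = 264
Area = |Σ|/2 = 132.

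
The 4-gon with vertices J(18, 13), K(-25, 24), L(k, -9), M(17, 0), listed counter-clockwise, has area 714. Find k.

The doubled signed area Σ (x_i y_{i+1} − x_{i+1} y_i) is linear in k.
With k=0 it equals 1356; the coefficient of k is -24 (from the two edges through L).
So -24·k + 1356 = 2·714 = 1428 ⇒ k = -3.

-3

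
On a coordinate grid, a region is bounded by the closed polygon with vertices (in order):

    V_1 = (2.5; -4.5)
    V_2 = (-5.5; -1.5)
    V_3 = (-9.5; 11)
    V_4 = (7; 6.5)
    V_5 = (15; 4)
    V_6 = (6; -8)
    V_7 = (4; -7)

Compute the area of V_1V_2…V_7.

Apply the shoelace (surveyor's) formula: 2A = Σ (x_i·y_{i+1} − x_{i+1}·y_i), indices taken mod 7.
Σ = (-28.5) + (-74.75) + (-138.75) + (-69.5) + (-144) + (-10) + (-0.5) = -466
Area = |Σ|/2 = 233.

233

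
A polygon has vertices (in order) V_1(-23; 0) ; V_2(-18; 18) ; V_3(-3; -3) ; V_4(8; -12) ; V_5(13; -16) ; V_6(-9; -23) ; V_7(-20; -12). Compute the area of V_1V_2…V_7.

Apply the surveyor's formula: 2A = Σ (x_i·y_{i+1} − x_{i+1}·y_i), indices taken mod 7.
Σ = (-414) + (108) + (60) + (28) + (-443) + (-352) + (-276) = -1289
Area = |Σ|/2 = 644.5.

644.5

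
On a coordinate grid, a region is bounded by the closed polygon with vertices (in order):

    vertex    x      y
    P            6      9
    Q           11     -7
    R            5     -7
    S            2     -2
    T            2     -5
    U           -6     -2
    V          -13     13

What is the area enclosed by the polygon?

Apply the shoelace formula: 2A = Σ (x_i·y_{i+1} − x_{i+1}·y_i), indices taken mod 7.
P→Q: (6)(-7) − (11)(9) = -141
Q→R: (11)(-7) − (5)(-7) = -42
R→S: (5)(-2) − (2)(-7) = 4
S→T: (2)(-5) − (2)(-2) = -6
T→U: (2)(-2) − (-6)(-5) = -34
U→V: (-6)(13) − (-13)(-2) = -104
V→P: (-13)(9) − (6)(13) = -195
Σ = -518
Area = |Σ|/2 = 259.

259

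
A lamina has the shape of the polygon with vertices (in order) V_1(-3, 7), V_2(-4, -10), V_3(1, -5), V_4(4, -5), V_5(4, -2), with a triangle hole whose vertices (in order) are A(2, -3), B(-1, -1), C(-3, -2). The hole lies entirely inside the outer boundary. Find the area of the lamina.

Outer boundary:
Apply the shoelace (surveyor's) formula: 2A = Σ (x_i·y_{i+1} − x_{i+1}·y_i), indices taken mod 5.
Σ = (58) + (30) + (15) + (12) + (22) = 137
Area = |Σ|/2 = 68.5.
Hole:
Cross-terms: -5, -1, 13  ⇒  Σ = 7
Area = |Σ|/2 = 3.5.
Net area = 68.5 − 3.5 = 65.

65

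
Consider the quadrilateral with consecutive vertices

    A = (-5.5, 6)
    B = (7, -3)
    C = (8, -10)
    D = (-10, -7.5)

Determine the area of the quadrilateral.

166.375

Cross-terms: -25.5, -46, -160, -101.25  ⇒  Σ = -332.75
Area = |Σ|/2 = 166.375.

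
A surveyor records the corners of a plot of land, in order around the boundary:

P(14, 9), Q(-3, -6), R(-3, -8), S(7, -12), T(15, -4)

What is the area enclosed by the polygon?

192

Apply the shoelace (surveyor's) formula: 2A = Σ (x_i·y_{i+1} − x_{i+1}·y_i), indices taken mod 5.
Σ = (-57) + (6) + (92) + (152) + (191) = 384
Area = |Σ|/2 = 192.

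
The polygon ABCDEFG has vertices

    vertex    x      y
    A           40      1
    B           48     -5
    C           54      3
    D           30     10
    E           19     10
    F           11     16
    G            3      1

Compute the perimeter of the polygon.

120

|AB| = √((8)² + (-6)²) = √100 = 10
|BC| = √((6)² + (8)²) = √100 = 10
|CD| = √((-24)² + (7)²) = √625 = 25
|DE| = √((-11)² + (0)²) = √121 = 11
|EF| = √((-8)² + (6)²) = √100 = 10
|FG| = √((-8)² + (-15)²) = √289 = 17
|GA| = √((37)² + (0)²) = √1369 = 37
Perimeter = 10 + 10 + 25 + 11 + 10 + 17 + 37 = 120.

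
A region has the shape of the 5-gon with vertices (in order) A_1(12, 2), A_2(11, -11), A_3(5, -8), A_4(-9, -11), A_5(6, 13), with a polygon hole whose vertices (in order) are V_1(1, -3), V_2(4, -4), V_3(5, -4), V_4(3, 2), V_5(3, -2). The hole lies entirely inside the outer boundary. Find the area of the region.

247

Outer boundary:
Σ = (-154) + (-33) + (-127) + (-51) + (-144) = -509
Area = |Σ|/2 = 254.5.
Hole:
Apply the shoelace (surveyor's) formula: 2A = Σ (x_i·y_{i+1} − x_{i+1}·y_i), indices taken mod 5.
Σ = (8) + (4) + (22) + (-12) + (-7) = 15
Area = |Σ|/2 = 7.5.
Net area = 254.5 − 7.5 = 247.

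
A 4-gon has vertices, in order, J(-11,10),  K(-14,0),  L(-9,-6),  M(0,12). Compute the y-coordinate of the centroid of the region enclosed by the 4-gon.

Apply Gauss's area formula. First the cross-terms c_i = x_i·y_{i+1} − x_{i+1}·y_i:
  140, 84, -108, 132  ⇒  2A = 248, A = 124.
Then Σ (y_i + y_{i+1})·c_i = 3152, so ȳ = 3152 / (6·124) = 394/93.

394/93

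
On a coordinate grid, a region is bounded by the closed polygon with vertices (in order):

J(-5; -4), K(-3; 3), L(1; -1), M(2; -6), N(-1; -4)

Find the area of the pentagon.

30.5

Apply the surveyor's formula: 2A = Σ (x_i·y_{i+1} − x_{i+1}·y_i), indices taken mod 5.
Σ = (-27) + (0) + (-4) + (-14) + (-16) = -61
Area = |Σ|/2 = 30.5.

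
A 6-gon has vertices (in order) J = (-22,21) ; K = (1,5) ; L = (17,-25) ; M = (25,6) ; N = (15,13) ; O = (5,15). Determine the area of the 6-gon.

658

Σ = (-131) + (-110) + (727) + (235) + (160) + (435) = 1316
Area = |Σ|/2 = 658.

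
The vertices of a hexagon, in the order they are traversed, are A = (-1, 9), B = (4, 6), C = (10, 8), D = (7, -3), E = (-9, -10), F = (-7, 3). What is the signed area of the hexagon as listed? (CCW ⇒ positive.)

-205

Apply the surveyor's formula: 2A = Σ (x_i·y_{i+1} − x_{i+1}·y_i), indices taken mod 6.
A→B: (-1)(6) − (4)(9) = -42
B→C: (4)(8) − (10)(6) = -28
C→D: (10)(-3) − (7)(8) = -86
D→E: (7)(-10) − (-9)(-3) = -97
E→F: (-9)(3) − (-7)(-10) = -97
F→A: (-7)(9) − (-1)(3) = -60
Σ = -410
Signed area = Σ/2 = -205 (negative ⇒ clockwise traversal).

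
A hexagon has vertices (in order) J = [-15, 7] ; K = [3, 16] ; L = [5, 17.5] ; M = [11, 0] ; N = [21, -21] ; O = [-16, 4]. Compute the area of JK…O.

J→K: (-15)(16) − (3)(7) = -261
K→L: (3)(17.5) − (5)(16) = -27.5
L→M: (5)(0) − (11)(17.5) = -192.5
M→N: (11)(-21) − (21)(0) = -231
N→O: (21)(4) − (-16)(-21) = -252
O→J: (-16)(7) − (-15)(4) = -52
Σ = -1016
Area = |Σ|/2 = 508.

508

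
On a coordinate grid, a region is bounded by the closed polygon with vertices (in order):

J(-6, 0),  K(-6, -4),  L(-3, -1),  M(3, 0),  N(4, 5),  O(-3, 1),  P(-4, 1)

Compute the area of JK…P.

Apply Gauss's area formula: 2A = Σ (x_i·y_{i+1} − x_{i+1}·y_i), indices taken mod 7.
Σ = (24) + (-6) + (3) + (15) + (19) + (1) + (6) = 62
Area = |Σ|/2 = 31.

31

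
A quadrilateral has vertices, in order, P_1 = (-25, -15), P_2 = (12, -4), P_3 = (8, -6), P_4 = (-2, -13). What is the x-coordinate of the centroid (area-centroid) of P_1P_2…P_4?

Apply the surveyor's formula. First the cross-terms c_i = x_i·y_{i+1} − x_{i+1}·y_i:
  280, -40, -116, -295  ⇒  2A = -171, A = -85.5.
Then Σ (x_i + x_{i+1})·c_i = 2829, so x̄ = 2829 / (6·(-85.5)) = -943/171.

-943/171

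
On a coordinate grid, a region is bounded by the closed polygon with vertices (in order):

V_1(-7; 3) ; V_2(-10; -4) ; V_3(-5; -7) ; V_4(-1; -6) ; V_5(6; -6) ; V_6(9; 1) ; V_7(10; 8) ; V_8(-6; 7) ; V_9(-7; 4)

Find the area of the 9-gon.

222.5

Apply Gauss's area formula: 2A = Σ (x_i·y_{i+1} − x_{i+1}·y_i), indices taken mod 9.
Σ = (58) + (50) + (23) + (42) + (60) + (62) + (118) + (25) + (7) = 445
Area = |Σ|/2 = 222.5.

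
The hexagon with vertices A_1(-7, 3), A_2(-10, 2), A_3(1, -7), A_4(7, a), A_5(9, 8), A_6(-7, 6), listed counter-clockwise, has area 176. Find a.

Write out the shoelace sum; only the two edges meeting at A_4 involve a:
2·Area = [(1·a − 7·(-7)) + (7·8 − 9·a)] + 215
       = -8·a + 320 = 352
⇒ a = -4.

-4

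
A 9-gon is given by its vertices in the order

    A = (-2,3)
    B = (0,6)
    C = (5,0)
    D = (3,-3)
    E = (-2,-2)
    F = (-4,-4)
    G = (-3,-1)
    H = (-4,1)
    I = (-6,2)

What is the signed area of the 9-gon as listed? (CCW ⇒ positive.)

-50

Apply Gauss's area formula: 2A = Σ (x_i·y_{i+1} − x_{i+1}·y_i), indices taken mod 9.
A→B: (-2)(6) − (0)(3) = -12
B→C: (0)(0) − (5)(6) = -30
C→D: (5)(-3) − (3)(0) = -15
D→E: (3)(-2) − (-2)(-3) = -12
E→F: (-2)(-4) − (-4)(-2) = 0
F→G: (-4)(-1) − (-3)(-4) = -8
G→H: (-3)(1) − (-4)(-1) = -7
H→I: (-4)(2) − (-6)(1) = -2
I→A: (-6)(3) − (-2)(2) = -14
Σ = -100
Signed area = Σ/2 = -50 (negative ⇒ clockwise traversal).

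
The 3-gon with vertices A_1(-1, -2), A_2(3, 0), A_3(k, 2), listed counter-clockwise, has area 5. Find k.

Write out the shoelace sum; only the two edges meeting at A_3 involve k:
2·Area = [(3·2 − k·0) + (k·(-2) − (-1)·2)] + 6
       = -2·k + 14 = 10
⇒ k = 2.

2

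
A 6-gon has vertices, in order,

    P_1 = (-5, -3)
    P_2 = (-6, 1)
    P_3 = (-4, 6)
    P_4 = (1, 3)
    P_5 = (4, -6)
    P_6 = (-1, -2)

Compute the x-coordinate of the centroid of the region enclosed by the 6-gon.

Apply the surveyor's formula. First the cross-terms c_i = x_i·y_{i+1} − x_{i+1}·y_i:
  -23, -32, -18, -18, -14, -7  ⇒  2A = -112, A = -56.
Then Σ (x_i + x_{i+1})·c_i = 537, so x̄ = 537 / (6·(-56)) = -179/112.

-179/112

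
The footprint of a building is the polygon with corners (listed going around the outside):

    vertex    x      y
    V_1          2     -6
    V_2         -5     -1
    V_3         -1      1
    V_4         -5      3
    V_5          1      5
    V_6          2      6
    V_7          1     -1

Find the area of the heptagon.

40

Apply the shoelace (surveyor's) formula: 2A = Σ (x_i·y_{i+1} − x_{i+1}·y_i), indices taken mod 7.
Σ = (-32) + (-6) + (2) + (-28) + (-4) + (-8) + (-4) = -80
Area = |Σ|/2 = 40.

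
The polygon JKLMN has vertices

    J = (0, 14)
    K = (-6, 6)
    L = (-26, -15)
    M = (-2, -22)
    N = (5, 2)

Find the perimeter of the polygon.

|JK| = √((-6)² + (-8)²) = √100 = 10
|KL| = √((-20)² + (-21)²) = √841 = 29
|LM| = √((24)² + (-7)²) = √625 = 25
|MN| = √((7)² + (24)²) = √625 = 25
|NJ| = √((-5)² + (12)²) = √169 = 13
Perimeter = 10 + 29 + 25 + 25 + 13 = 102.

102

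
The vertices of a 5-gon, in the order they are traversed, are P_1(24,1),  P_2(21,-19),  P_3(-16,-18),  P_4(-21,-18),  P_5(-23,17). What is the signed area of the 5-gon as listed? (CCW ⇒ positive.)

-1225.5

Apply the shoelace formula: 2A = Σ (x_i·y_{i+1} − x_{i+1}·y_i), indices taken mod 5.
Cross-terms: -477, -682, -90, -771, -431  ⇒  Σ = -2451
Signed area = Σ/2 = -1225.5 (negative ⇒ clockwise traversal).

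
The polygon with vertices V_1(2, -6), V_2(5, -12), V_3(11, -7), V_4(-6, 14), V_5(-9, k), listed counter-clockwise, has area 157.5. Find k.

10

Write out the shoelace sum; only the two edges meeting at V_5 involve k:
2·Area = [((-6)·k − (-9)·14) + ((-9)·(-6) − 2·k)] + 215
       = -8·k + 395 = 315
⇒ k = 10.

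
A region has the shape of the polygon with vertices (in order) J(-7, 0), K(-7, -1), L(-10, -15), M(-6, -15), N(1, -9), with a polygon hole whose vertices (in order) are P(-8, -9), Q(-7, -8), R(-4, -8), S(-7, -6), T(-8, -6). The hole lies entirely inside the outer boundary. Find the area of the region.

Outer boundary:
J→K: (-7)(-1) − (-7)(0) = 7
K→L: (-7)(-15) − (-10)(-1) = 95
L→M: (-10)(-15) − (-6)(-15) = 60
M→N: (-6)(-9) − (1)(-15) = 69
N→J: (1)(0) − (-7)(-9) = -63
Σ = 168
Area = |Σ|/2 = 84.
Hole:
P→Q: (-8)(-8) − (-7)(-9) = 1
Q→R: (-7)(-8) − (-4)(-8) = 24
R→S: (-4)(-6) − (-7)(-8) = -32
S→T: (-7)(-6) − (-8)(-6) = -6
T→P: (-8)(-9) − (-8)(-6) = 24
Σ = 11
Area = |Σ|/2 = 5.5.
Net area = 84 − 5.5 = 78.5.

78.5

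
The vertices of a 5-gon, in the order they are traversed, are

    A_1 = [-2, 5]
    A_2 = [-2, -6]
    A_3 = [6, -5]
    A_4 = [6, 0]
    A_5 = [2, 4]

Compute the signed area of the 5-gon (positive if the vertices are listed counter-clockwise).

Σ = (22) + (46) + (30) + (24) + (18) = 140
Signed area = Σ/2 = 70 (positive ⇒ counter-clockwise traversal).

70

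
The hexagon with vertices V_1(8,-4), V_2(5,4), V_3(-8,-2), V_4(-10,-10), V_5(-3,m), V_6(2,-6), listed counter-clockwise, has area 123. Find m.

-7

The doubled signed area Σ (x_i y_{i+1} − x_{i+1} y_i) is linear in m.
With m=0 it equals 162; the coefficient of m is -12 (from the two edges through V_5).
So -12·m + 162 = 2·123 = 246 ⇒ m = -7.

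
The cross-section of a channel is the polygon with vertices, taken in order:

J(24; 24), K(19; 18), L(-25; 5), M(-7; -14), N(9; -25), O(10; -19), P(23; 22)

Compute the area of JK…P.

Cross-terms: -24, 545, 385, 301, 79, 657, 24  ⇒  Σ = 1967
Area = |Σ|/2 = 983.5.

983.5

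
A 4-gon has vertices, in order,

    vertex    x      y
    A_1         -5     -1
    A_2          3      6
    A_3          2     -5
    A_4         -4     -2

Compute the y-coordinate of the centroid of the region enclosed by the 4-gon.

Apply Gauss's area formula. First the cross-terms c_i = x_i·y_{i+1} − x_{i+1}·y_i:
  -27, -27, -24, -6  ⇒  2A = -84, A = -42.
Then Σ (y_i + y_{i+1})·c_i = 24, so ȳ = 24 / (6·(-42)) = -2/21.

-2/21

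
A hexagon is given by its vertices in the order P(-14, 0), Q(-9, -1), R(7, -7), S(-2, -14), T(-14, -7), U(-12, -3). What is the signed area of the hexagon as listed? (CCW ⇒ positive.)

-147

Cross-terms: 14, 70, -112, -182, -42, -42  ⇒  Σ = -294
Signed area = Σ/2 = -147 (negative ⇒ clockwise traversal).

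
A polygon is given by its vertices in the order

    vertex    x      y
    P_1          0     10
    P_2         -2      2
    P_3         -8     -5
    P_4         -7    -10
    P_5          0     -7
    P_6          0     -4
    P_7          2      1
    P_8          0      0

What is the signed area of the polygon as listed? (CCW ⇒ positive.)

Apply Gauss's area formula: 2A = Σ (x_i·y_{i+1} − x_{i+1}·y_i), indices taken mod 8.
Σ = (20) + (26) + (45) + (49) + (0) + (8) + (0) + (0) = 148
Signed area = Σ/2 = 74 (positive ⇒ counter-clockwise traversal).

74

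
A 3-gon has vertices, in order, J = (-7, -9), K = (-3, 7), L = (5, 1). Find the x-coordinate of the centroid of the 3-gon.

Apply the surveyor's formula. First the cross-terms c_i = x_i·y_{i+1} − x_{i+1}·y_i:
  -76, -38, -38  ⇒  2A = -152, A = -76.
Then Σ (x_i + x_{i+1})·c_i = 760, so x̄ = 760 / (6·(-76)) = -5/3.

-5/3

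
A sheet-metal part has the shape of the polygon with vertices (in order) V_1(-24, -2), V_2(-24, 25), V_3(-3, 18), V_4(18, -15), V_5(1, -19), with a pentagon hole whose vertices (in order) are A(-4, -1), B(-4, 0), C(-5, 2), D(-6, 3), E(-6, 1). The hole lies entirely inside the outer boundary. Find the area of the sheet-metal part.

1031

Outer boundary:
Apply Gauss's area formula: 2A = Σ (x_i·y_{i+1} − x_{i+1}·y_i), indices taken mod 5.
Σ = (-648) + (-357) + (-279) + (-327) + (-458) = -2069
Area = |Σ|/2 = 1034.5.
Hole:
Apply the shoelace (surveyor's) formula: 2A = Σ (x_i·y_{i+1} − x_{i+1}·y_i), indices taken mod 5.
Cross-terms: -4, -8, -3, 12, 10  ⇒  Σ = 7
Area = |Σ|/2 = 3.5.
Net area = 1034.5 − 3.5 = 1031.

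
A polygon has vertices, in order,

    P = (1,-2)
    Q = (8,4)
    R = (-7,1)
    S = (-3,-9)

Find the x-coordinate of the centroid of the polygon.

-158/137

Apply the surveyor's formula. First the cross-terms c_i = x_i·y_{i+1} − x_{i+1}·y_i:
  20, 36, 66, 15  ⇒  2A = 137, A = 68.5.
Then Σ (x_i + x_{i+1})·c_i = -474, so x̄ = -474 / (6·68.5) = -158/137.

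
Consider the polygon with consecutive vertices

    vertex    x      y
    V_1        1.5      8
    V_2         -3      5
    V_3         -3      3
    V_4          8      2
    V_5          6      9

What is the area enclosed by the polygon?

Apply Gauss's area formula: 2A = Σ (x_i·y_{i+1} − x_{i+1}·y_i), indices taken mod 5.
V_1→V_2: (1.5)(5) − (-3)(8) = 31.5
V_2→V_3: (-3)(3) − (-3)(5) = 6
V_3→V_4: (-3)(2) − (8)(3) = -30
V_4→V_5: (8)(9) − (6)(2) = 60
V_5→V_1: (6)(8) − (1.5)(9) = 34.5
Σ = 102
Area = |Σ|/2 = 51.

51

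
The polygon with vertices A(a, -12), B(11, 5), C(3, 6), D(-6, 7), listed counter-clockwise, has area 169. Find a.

Write out the shoelace sum; only the two edges meeting at A involve a:
2·Area = [((-6)·(-12) − a·7) + (a·5 − 11·(-12))] + 108
       = -2·a + 312 = 338
⇒ a = -13.

-13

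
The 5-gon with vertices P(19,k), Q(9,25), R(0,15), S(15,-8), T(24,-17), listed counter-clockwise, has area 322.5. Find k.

Write out the shoelace sum; only the two edges meeting at P involve k:
2·Area = [(24·k − 19·(-17)) + (19·25 − 9·k)] + -153
       = 15·k + 645 = 645
⇒ k = 0.

0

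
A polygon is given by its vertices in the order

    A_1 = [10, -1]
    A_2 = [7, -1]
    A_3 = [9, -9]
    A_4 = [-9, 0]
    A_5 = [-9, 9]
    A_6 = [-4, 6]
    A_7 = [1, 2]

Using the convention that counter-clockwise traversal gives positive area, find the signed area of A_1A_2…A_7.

-136

Apply the shoelace (surveyor's) formula: 2A = Σ (x_i·y_{i+1} − x_{i+1}·y_i), indices taken mod 7.
Σ = (-3) + (-54) + (-81) + (-81) + (-18) + (-14) + (-21) = -272
Signed area = Σ/2 = -136 (negative ⇒ clockwise traversal).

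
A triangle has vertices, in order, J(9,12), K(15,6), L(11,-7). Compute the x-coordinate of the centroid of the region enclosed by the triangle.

Apply the shoelace formula. First the cross-terms c_i = x_i·y_{i+1} − x_{i+1}·y_i:
  -126, -171, 195  ⇒  2A = -102, A = -51.
Then Σ (x_i + x_{i+1})·c_i = -3570, so x̄ = -3570 / (6·(-51)) = 35/3.

35/3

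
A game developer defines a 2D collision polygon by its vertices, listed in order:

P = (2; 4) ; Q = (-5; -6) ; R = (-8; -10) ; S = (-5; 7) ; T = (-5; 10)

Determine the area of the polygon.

75.5

Apply Gauss's area formula: 2A = Σ (x_i·y_{i+1} − x_{i+1}·y_i), indices taken mod 5.
Σ = (8) + (2) + (-106) + (-15) + (-40) = -151
Area = |Σ|/2 = 75.5.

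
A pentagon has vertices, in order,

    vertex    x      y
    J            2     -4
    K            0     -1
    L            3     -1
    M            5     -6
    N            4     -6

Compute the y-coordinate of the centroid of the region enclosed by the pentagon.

-69/22

Apply the shoelace formula. First the cross-terms c_i = x_i·y_{i+1} − x_{i+1}·y_i:
  -2, 3, -13, -6, -4  ⇒  2A = -22, A = -11.
Then Σ (y_i + y_{i+1})·c_i = 207, so ȳ = 207 / (6·(-11)) = -69/22.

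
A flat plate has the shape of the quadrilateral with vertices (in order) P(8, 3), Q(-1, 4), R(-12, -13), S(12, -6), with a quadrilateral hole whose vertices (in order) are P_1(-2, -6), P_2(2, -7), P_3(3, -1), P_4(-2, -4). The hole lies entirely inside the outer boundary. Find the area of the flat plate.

186.5

Outer boundary:
Apply the surveyor's formula: 2A = Σ (x_i·y_{i+1} − x_{i+1}·y_i), indices taken mod 4.
Cross-terms: 35, 61, 228, 84  ⇒  Σ = 408
Area = |Σ|/2 = 204.
Hole:
Apply the surveyor's formula: 2A = Σ (x_i·y_{i+1} − x_{i+1}·y_i), indices taken mod 4.
Σ = (26) + (19) + (-14) + (4) = 35
Area = |Σ|/2 = 17.5.
Net area = 204 − 17.5 = 186.5.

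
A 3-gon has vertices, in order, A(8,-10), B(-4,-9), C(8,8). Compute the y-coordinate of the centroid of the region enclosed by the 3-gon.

-11/3

Apply the shoelace (surveyor's) formula. First the cross-terms c_i = x_i·y_{i+1} − x_{i+1}·y_i:
  -112, 40, -144  ⇒  2A = -216, A = -108.
Then Σ (y_i + y_{i+1})·c_i = 2376, so ȳ = 2376 / (6·(-108)) = -11/3.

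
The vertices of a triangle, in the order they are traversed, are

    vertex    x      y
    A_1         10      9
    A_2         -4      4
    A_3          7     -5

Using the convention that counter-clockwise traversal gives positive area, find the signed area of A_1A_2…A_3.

90.5

Apply the shoelace (surveyor's) formula: 2A = Σ (x_i·y_{i+1} − x_{i+1}·y_i), indices taken mod 3.
Cross-terms: 76, -8, 113  ⇒  Σ = 181
Signed area = Σ/2 = 90.5 (positive ⇒ counter-clockwise traversal).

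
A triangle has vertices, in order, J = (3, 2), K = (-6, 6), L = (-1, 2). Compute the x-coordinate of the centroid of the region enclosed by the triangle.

Apply the shoelace formula. First the cross-terms c_i = x_i·y_{i+1} − x_{i+1}·y_i:
  30, -6, -8  ⇒  2A = 16, A = 8.
Then Σ (x_i + x_{i+1})·c_i = -64, so x̄ = -64 / (6·8) = -4/3.

-4/3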